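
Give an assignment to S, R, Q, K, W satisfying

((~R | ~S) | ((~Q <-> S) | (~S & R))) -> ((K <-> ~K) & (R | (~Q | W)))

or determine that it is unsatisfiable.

S = True; R = True; Q = True; K = False; W = False

  ((~R | ~S) | ((~Q <-> S) | (~S & R))) -> ((K <-> ~K) & (R | (~Q | W))) = True
    (~R | ~S) | ((~Q <-> S) | (~S & R)) = False
      ~R | ~S = False
        ~R = False
        ~S = False
      (~Q <-> S) | (~S & R) = False
        ~Q <-> S = False
          ~Q = False
        ~S & R = False
          ~S = False
    (K <-> ~K) & (R | (~Q | W)) = False
      K <-> ~K = False
        ~K = True
      R | (~Q | W) = True
        ~Q | W = False
          ~Q = False
The formula evaluates to True.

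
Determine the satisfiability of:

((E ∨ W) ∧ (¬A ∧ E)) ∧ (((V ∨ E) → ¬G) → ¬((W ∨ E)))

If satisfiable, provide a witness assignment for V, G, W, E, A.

V: False; G: True; W: True; E: True; A: False

  (E ∨ W) ∧ (¬A ∧ E) = True
    E ∨ W = True
    ¬A ∧ E = True
      ¬A = True
  ((V ∨ E) → ¬G) → ¬((W ∨ E)) = True
    (V ∨ E) → ¬G = False
      V ∨ E = True
      ¬G = False
    ¬((W ∨ E)) = False
      W ∨ E = True
Both conjuncts True, so the formula holds.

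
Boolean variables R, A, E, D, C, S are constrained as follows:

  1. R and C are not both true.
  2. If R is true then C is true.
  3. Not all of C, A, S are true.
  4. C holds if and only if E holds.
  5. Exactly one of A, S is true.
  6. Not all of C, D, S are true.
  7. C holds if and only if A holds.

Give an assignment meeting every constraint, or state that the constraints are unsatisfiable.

R: False; A: False; E: False; D: False; C: False; S: True

  (1) R=F, C=F — not both ✓
  (2) R=F ⇒ C: vacuous ✓
  (3) {C, A, S}: 1/3 true — not all ✓
  (4) C=F, E=F — same ✓
  (5) {A, S}: 1 true — exactly one ✓
  (6) {C, D, S}: 1/3 true — not all ✓
  (7) C=F, A=F — same ✓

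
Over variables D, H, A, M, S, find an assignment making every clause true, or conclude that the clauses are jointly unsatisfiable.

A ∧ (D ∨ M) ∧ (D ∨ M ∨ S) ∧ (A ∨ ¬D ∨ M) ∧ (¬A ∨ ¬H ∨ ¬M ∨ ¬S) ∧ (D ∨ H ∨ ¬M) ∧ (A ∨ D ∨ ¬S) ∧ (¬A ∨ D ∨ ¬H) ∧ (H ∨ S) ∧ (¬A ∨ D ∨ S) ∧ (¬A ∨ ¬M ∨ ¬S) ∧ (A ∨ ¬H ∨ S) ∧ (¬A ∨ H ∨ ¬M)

D: True, H: True, A: True, M: False, S: True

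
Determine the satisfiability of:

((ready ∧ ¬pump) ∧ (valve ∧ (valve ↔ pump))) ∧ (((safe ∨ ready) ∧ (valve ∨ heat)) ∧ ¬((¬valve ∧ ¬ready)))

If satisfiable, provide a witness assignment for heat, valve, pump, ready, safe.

Case valve = True: the formula simplifies to ((ready ∧ ¬pump) ∧ pump) ∧ (safe ∨ ready).
  pump = True: the conjunct ¬pump is False.
  pump = False: the conjunct pump is False.
Case valve = False: the conjunct valve is False.
Both cases fail — unsatisfiable.

UNSATISFIABLE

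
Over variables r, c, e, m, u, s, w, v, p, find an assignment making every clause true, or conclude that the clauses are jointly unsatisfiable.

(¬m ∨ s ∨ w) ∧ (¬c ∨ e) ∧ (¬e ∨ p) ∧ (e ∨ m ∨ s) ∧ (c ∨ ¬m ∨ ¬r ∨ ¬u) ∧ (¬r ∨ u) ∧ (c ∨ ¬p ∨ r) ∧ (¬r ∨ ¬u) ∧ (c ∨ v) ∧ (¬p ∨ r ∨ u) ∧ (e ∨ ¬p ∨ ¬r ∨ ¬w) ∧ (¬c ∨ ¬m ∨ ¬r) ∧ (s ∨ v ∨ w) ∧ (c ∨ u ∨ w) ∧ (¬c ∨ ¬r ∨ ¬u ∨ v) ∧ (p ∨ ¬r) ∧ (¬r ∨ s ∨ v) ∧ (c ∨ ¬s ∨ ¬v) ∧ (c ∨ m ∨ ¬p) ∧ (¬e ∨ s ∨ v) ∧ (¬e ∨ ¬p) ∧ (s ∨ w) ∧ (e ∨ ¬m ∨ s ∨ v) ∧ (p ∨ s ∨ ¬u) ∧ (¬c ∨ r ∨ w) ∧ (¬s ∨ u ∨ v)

Set r = False.
Set c = False.
  then (c ∨ ¬p ∨ r) forces p = False.
  then (c ∨ v) forces v = True.
  then (c ∨ ¬s ∨ ¬v) forces s = False.
  then (s ∨ w) forces w = True.
  then (p ∨ s ∨ ¬u) forces u = False.
  then (¬e ∨ p) forces e = False.
  then (e ∨ m ∨ s) forces m = True.
All clauses satisfied.

r: False, c: False, e: False, m: True, u: False, s: False, w: True, v: True, p: False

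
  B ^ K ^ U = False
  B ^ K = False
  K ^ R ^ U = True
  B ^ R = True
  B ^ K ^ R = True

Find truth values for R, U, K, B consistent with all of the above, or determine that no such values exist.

R = True, U = False, K = False, B = False

B ^ K ^ U = F ^ F ^ F = False ✓
B ^ K = F ^ F = False ✓
K ^ R ^ U = F ^ T ^ F = True ✓
B ^ R = F ^ T = True ✓
B ^ K ^ R = F ^ F ^ T = True ✓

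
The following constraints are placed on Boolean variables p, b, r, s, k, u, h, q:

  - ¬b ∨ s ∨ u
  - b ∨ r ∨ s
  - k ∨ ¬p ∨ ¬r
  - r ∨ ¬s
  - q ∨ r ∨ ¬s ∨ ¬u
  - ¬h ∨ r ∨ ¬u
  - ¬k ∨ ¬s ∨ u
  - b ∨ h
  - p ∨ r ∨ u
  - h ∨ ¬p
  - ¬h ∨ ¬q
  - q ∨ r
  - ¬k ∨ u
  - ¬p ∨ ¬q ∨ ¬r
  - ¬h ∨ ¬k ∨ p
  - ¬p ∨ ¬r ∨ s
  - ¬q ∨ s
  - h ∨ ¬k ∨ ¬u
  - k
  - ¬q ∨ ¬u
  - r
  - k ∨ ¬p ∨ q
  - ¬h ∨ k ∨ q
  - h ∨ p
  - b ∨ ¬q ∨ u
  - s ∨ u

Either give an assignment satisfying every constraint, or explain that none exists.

Unit clause (k) forces k = True.
Unit clause (r) forces r = True.
In (¬k ∨ u) only u is left, so u = True.
In (h ∨ ¬k ∨ ¬u) only h is left, so h = True.
In (¬q ∨ ¬u) only ¬q is left, so q = False.
In (¬h ∨ ¬k ∨ p) only p is left, so p = True.
In (¬p ∨ ¬r ∨ s) only s is left, so s = True.
Set b = False.
All clauses satisfied.

p = True; b = False; r = True; s = True; k = True; u = True; h = True; q = False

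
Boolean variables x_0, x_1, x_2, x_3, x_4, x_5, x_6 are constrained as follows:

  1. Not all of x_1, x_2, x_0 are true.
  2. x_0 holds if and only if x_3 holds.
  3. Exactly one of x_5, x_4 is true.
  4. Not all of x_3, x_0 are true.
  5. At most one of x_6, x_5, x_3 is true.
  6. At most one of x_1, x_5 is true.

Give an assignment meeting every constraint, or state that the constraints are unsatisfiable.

x_0 = False, x_1 = False, x_2 = True, x_3 = False, x_4 = True, x_5 = False, x_6 = False

  (1) {x_1, x_2, x_0}: 1/3 true — not all ✓
  (2) x_0=F, x_3=F — same ✓
  (3) {x_5, x_4}: 1 true — exactly one ✓
  (4) {x_3, x_0}: 0/2 true — not all ✓
  (5) {x_6, x_5, x_3}: 0 true — at most one ✓
  (6) {x_1, x_5}: 0 true — at most one ✓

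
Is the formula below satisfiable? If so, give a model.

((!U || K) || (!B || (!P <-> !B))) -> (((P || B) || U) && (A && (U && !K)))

U: True, K: False, B: True, P: False, A: True

  ((!U || K) || (!B || (!P <-> !B))) -> (((P || B) || U) && (A && (U && !K))) = True
    (!U || K) || (!B || (!P <-> !B)) = False
      !U || K = False
        !U = False
      !B || (!P <-> !B) = False
        !B = False
        !P <-> !B = False
          !P = True
          !B = False
    ((P || B) || U) && (A && (U && !K)) = True
      (P || B) || U = True
        P || B = True
      A && (U && !K) = True
        U && !K = True
          !K = True
The formula evaluates to True.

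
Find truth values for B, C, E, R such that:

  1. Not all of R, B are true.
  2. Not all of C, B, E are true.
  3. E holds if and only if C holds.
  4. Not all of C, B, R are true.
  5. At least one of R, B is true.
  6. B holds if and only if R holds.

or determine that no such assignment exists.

UNSATISFIABLE

Case B = True:
  (1) with B=T forces R = False.
  Constraint (6) is violated (B=T, R=F) — contradiction.
Case B = False:
  (5) with B=F forces R = True.
  Constraint (6) is violated (B=F, R=T) — contradiction.
Both cases fail — unsatisfiable.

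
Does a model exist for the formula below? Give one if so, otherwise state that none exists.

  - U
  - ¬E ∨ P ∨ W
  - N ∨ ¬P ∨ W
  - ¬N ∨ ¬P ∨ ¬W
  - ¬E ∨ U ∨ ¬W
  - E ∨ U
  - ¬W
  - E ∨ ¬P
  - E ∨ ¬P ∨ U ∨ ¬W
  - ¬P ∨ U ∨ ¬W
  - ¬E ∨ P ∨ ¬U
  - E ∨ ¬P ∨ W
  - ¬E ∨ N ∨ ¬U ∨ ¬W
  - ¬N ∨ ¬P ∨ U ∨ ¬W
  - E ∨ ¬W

N: True; U: True; E: False; W: False; P: False

Unit clause (U) forces U = True.
Unit clause (¬W) forces W = False.
Set N = True.
Set E = False.
  then (E ∨ ¬P) forces P = False.
All clauses satisfied.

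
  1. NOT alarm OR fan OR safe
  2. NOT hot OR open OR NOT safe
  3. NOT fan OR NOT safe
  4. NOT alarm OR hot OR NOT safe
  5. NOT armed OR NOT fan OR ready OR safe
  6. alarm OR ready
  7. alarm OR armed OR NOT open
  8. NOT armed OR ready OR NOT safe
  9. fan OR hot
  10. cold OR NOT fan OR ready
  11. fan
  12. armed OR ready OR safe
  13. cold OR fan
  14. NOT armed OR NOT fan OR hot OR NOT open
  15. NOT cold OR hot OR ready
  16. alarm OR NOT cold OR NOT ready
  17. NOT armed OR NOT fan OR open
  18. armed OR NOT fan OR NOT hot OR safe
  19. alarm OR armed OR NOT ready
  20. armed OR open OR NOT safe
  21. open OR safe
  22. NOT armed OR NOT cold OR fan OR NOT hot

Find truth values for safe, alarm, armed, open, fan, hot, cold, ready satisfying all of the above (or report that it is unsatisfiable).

Unit clause (fan) forces fan = True.
In (NOT fan OR NOT safe) only NOT safe is left, so safe = False.
In (open OR safe) only open is left, so open = True.
Set alarm = False.
  then (alarm OR ready) forces ready = True.
  then (alarm OR armed OR NOT open) forces armed = True.
  then (NOT armed OR NOT fan OR hot OR NOT open) forces hot = True.
  then (alarm OR NOT cold OR NOT ready) forces cold = False.
All clauses satisfied.

safe = False; alarm = False; armed = True; open = True; fan = True; hot = True; cold = False; ready = True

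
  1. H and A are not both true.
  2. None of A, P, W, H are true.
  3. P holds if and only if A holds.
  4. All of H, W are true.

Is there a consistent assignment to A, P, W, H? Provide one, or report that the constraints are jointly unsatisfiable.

No satisfying assignment exists.

Case W = True:
  Constraint (2) is violated (W=T) — contradiction.
Case W = False:
  Constraint (4) is violated (W=F) — contradiction.
Both cases fail — unsatisfiable.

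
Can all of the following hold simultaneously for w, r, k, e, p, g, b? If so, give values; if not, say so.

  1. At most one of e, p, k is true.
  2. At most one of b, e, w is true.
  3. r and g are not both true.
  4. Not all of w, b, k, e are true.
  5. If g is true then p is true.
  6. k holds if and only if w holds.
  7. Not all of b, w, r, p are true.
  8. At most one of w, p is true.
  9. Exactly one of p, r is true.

w = False, r = False, k = False, e = False, p = True, g = True, b = True

  (1) {e, p, k}: 1 true — at most one ✓
  (2) {b, e, w}: 1 true — at most one ✓
  (3) r=F, g=T — not both ✓
  (4) {w, b, k, e}: 1/4 true — not all ✓
  (5) g=T ⇒ p: T ✓
  (6) k=F, w=F — same ✓
  (7) {b, w, r, p}: 2/4 true — not all ✓
  (8) {w, p}: 1 true — at most one ✓
  (9) {p, r}: 1 true — exactly one ✓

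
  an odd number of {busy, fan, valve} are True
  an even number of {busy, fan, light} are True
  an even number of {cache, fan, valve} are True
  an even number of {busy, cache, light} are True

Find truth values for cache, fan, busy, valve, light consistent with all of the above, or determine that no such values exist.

cache = False, fan = False, busy = True, valve = False, light = True

{busy, fan, valve}: 1 true → odd ✓
{busy, fan, light}: 2 true → even ✓
{cache, fan, valve}: 0 true → even ✓
{busy, cache, light}: 2 true → even ✓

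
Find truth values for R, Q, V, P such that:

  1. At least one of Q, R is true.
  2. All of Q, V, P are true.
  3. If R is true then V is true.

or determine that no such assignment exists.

R = False, Q = True, V = True, P = True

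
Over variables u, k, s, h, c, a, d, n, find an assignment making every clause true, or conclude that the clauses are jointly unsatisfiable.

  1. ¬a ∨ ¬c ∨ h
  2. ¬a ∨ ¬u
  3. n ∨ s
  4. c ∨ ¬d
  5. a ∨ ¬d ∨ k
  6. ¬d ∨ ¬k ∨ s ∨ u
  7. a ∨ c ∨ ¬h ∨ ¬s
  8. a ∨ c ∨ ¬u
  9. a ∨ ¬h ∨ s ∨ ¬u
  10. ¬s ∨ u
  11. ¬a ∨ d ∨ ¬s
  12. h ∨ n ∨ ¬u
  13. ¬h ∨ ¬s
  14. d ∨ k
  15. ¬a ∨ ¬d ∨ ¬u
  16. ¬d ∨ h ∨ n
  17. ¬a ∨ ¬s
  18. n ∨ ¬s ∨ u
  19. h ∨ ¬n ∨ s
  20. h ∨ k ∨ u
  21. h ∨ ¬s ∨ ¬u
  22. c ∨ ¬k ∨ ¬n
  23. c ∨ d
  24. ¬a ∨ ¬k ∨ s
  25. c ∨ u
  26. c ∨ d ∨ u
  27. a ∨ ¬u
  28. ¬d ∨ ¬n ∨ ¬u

Try u = True:
  (¬a ∨ ¬u) forces a = False.
  clause (a ∨ ¬u) is falsified — backtrack.
So u = False.
  then (¬s ∨ u) forces s = False.
  then (c ∨ u) forces c = True.
  then (n ∨ s) forces n = True.
  then (h ∨ ¬n ∨ s) forces h = True.
Set k = False.
  then (d ∨ k) forces d = True.
  then (a ∨ ¬d ∨ k) forces a = True.
All clauses satisfied.

u=F, k=F, s=F, h=T, c=T, a=T, d=T, n=T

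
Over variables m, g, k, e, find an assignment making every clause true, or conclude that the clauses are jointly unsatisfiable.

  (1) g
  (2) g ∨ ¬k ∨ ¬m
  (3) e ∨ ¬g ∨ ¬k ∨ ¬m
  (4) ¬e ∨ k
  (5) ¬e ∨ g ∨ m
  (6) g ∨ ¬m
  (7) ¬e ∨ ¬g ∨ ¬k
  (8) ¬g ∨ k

Unit clause (g) forces g = True.
In (¬g ∨ k) only k is left, so k = True.
In (¬e ∨ ¬g ∨ ¬k) only ¬e is left, so e = False.
In (e ∨ ¬g ∨ ¬k ∨ ¬m) only ¬m is left, so m = False.
Check each clause:
  (g): g holds.
  (g ∨ ¬k ∨ ¬m): g holds.
  (e ∨ ¬g ∨ ¬k ∨ ¬m): ¬m holds.
  (¬e ∨ k): ¬e holds.
  (¬e ∨ g ∨ m): ¬e holds.
  (g ∨ ¬m): g holds.
  (¬e ∨ ¬g ∨ ¬k): ¬e holds.
  (¬g ∨ k): k holds.
All clauses satisfied.

m: False, g: True, k: True, e: False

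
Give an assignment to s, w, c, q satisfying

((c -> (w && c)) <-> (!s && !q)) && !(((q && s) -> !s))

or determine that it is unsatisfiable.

s: True, w: False, c: True, q: True

  (c -> (w && c)) <-> (!s && !q) = True
    c -> (w && c) = False
      w && c = False
    !s && !q = False
      !s = False
      !q = False
  !(((q && s) -> !s)) = True
    (q && s) -> !s = False
      q && s = True
      !s = False
Both conjuncts True, so the formula holds.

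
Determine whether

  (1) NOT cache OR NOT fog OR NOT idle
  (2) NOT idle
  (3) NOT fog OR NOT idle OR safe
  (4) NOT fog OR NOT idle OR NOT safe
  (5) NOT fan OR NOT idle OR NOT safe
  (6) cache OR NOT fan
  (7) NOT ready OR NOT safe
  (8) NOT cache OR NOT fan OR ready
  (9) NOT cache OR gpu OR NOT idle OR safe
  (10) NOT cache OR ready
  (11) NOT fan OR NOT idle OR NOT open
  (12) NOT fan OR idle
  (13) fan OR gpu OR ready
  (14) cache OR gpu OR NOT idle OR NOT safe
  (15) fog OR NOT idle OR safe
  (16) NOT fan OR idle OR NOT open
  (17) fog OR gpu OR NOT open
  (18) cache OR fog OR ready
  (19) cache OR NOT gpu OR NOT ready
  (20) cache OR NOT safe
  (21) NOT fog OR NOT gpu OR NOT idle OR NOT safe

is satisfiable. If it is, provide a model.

gpu = False, safe = False, ready = True, cache = False, fan = False, open = True, idle = False, fog = True

Unit clause (NOT idle) forces idle = False.
In (NOT fan OR idle) only NOT fan is left, so fan = False.
Set gpu = False.
  then (fan OR gpu OR ready) forces ready = True.
  then (NOT ready OR NOT safe) forces safe = False.
Set cache = False.
Set open = True.
  then (fog OR gpu OR NOT open) forces fog = True.
All clauses satisfied.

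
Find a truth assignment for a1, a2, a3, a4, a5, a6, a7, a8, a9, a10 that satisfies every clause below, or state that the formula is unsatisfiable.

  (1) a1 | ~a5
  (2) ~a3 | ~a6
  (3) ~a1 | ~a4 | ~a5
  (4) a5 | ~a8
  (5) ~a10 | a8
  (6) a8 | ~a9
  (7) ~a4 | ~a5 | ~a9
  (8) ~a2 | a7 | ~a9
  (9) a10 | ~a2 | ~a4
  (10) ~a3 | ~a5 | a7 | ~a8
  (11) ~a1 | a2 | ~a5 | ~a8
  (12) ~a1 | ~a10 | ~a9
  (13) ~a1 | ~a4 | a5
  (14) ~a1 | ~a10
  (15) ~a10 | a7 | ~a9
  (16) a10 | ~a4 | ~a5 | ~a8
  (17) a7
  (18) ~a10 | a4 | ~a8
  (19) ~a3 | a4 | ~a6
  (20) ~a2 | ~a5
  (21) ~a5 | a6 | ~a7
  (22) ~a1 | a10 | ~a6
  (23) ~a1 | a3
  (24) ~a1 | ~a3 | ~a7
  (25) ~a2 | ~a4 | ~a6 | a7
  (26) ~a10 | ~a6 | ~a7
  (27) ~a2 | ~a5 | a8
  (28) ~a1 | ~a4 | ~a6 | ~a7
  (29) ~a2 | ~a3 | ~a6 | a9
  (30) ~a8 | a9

a1: False, a2: False, a3: False, a4: True, a5: False, a6: True, a7: True, a8: False, a9: False, a10: False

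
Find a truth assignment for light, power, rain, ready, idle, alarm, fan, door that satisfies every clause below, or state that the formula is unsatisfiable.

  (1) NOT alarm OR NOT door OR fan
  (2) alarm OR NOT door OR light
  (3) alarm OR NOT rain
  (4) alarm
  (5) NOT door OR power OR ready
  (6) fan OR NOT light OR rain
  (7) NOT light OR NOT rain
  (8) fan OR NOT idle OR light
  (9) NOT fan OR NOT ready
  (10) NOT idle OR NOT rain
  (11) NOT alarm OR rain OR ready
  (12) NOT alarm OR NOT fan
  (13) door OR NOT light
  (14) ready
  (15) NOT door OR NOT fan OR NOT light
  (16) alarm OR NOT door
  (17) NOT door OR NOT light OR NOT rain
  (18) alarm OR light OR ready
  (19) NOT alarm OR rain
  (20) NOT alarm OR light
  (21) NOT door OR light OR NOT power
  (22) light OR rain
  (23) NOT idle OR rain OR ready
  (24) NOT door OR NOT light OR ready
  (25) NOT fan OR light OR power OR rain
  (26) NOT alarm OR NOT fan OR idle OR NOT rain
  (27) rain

The formula is unsatisfiable.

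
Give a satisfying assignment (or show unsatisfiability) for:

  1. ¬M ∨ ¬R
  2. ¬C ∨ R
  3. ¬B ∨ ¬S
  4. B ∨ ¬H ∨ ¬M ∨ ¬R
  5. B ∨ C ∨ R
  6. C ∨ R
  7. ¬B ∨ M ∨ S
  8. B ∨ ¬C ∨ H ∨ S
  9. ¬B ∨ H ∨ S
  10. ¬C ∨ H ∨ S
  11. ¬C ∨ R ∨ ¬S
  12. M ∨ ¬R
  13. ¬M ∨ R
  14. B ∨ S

Case R = True:
  (¬M ∨ ¬R) forces M = False.
  Clause (M ∨ ¬R) is falsified — contradiction.
Case R = False:
  (¬C ∨ R) forces C = False.
  Clause (C ∨ R) is falsified — contradiction.
Both cases fail, so the formula is unsatisfiable.

The formula is unsatisfiable.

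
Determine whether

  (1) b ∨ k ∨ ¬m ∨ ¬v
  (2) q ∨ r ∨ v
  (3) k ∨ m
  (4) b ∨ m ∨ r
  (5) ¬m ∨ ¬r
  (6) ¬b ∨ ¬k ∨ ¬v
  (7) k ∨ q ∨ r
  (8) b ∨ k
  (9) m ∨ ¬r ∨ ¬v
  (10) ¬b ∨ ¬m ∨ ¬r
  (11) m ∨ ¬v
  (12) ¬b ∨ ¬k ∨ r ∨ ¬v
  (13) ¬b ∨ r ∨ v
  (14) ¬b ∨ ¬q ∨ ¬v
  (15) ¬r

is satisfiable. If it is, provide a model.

Unit clause (¬r) forces r = False.
Try k = False:
  (k ∨ m) forces m = True.
  (k ∨ q ∨ r) forces q = True.
  (b ∨ k) forces b = True.
  (¬b ∨ r ∨ v) forces v = True.
  clause (¬b ∨ ¬q ∨ ¬v) is falsified — backtrack.
So k = True.
Set q = True.
Try b = True:
  (¬b ∨ ¬k ∨ ¬v) forces v = False.
  clause (¬b ∨ r ∨ v) is falsified — backtrack.
So b = False.
  then (b ∨ m ∨ r) forces m = True.
Set v = False.
All clauses satisfied.

k = True; r = False; q = True; b = False; v = False; m = True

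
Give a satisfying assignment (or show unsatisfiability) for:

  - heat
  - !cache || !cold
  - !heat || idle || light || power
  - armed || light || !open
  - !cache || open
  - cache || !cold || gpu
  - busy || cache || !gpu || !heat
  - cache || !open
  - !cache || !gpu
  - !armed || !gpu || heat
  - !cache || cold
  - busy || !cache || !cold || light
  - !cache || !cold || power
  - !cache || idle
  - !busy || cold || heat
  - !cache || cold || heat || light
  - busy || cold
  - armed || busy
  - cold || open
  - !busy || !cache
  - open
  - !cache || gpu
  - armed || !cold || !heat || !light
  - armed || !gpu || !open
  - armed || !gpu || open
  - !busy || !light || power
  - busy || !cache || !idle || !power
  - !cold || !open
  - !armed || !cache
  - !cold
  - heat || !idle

Case heat = True:
  (open) forces open = True.
  (cache || !open) forces cache = True.
  (!cache || !cold) forces cold = False.
  Clause (!cache || cold) is falsified — contradiction.
Case heat = False:
  Clause (heat) is falsified — contradiction.
Both cases fail, so the formula is unsatisfiable.

UNSATISFIABLE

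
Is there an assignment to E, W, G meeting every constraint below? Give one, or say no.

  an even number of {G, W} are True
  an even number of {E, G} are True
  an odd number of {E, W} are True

Unsatisfiable

Adding constraints 1, 2, 3 mod 2: every variable appears an even number of times on the left, so the left side is 0.
But the right sides sum to 1 (mod 2). 0 ≠ 1 — the system is inconsistent.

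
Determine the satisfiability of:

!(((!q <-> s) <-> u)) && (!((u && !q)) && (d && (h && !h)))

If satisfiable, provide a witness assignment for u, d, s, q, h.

Case h = True: the conjunct !h is False.
Case h = False: the conjunct h is False.
Both cases fail — unsatisfiable.

UNSATISFIABLE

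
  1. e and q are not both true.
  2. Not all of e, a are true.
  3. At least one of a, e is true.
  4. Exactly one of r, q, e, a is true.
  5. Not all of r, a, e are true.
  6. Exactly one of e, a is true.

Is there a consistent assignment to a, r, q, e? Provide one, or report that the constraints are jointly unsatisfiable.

a = False; r = False; q = False; e = True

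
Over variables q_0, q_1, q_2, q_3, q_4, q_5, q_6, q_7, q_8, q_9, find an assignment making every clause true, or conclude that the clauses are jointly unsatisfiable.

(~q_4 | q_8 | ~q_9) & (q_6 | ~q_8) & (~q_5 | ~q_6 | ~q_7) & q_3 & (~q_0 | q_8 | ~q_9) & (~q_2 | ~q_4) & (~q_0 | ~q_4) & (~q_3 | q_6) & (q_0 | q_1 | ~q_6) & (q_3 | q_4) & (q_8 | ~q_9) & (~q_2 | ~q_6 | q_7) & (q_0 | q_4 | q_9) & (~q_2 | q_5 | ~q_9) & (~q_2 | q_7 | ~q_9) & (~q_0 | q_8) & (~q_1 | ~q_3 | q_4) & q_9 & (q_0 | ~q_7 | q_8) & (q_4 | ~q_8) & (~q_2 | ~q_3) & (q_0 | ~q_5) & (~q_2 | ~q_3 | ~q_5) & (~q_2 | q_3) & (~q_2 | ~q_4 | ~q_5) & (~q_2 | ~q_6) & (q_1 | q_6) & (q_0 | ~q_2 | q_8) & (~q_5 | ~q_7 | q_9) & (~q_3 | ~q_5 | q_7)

q_0 = False; q_1 = True; q_2 = False; q_3 = True; q_4 = True; q_5 = False; q_6 = True; q_7 = True; q_8 = True; q_9 = True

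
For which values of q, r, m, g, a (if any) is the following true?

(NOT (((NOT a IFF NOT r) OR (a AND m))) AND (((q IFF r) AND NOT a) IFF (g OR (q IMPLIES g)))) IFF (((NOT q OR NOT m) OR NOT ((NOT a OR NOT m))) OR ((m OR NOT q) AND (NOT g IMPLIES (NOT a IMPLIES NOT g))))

q=T; r=F; m=F; g=F; a=T

  (NOT (((NOT a IFF NOT r) OR (a AND m))) AND (((q IFF r) AND NOT a) IFF (g OR (q IMPLIES g)))) IFF (((NOT q OR NOT m) OR NOT ((NOT a OR NOT m))) OR ((m OR NOT q) AND (NOT g IMPLIES (NOT a IMPLIES NOT g)))) = True
    NOT (((NOT a IFF NOT r) OR (a AND m))) AND (((q IFF r) AND NOT a) IFF (g OR (q IMPLIES g))) = True
      NOT (((NOT a IFF NOT r) OR (a AND m))) = True
        (NOT a IFF NOT r) OR (a AND m) = False
          NOT a IFF NOT r = False
            NOT a = False
            NOT r = True
          a AND m = False
      ((q IFF r) AND NOT a) IFF (g OR (q IMPLIES g)) = True
        (q IFF r) AND NOT a = False
          q IFF r = False
          NOT a = False
        g OR (q IMPLIES g) = False
          q IMPLIES g = False
    ((NOT q OR NOT m) OR NOT ((NOT a OR NOT m))) OR ((m OR NOT q) AND (NOT g IMPLIES (NOT a IMPLIES NOT g))) = True
      (NOT q OR NOT m) OR NOT ((NOT a OR NOT m)) = True
        NOT q OR NOT m = True
          NOT q = False
          NOT m = True
        NOT ((NOT a OR NOT m)) = False
          NOT a OR NOT m = True
            NOT a = False
            NOT m = True
      (m OR NOT q) AND (NOT g IMPLIES (NOT a IMPLIES NOT g)) = False
        m OR NOT q = False
          NOT q = False
        NOT g IMPLIES (NOT a IMPLIES NOT g) = True
          NOT g = True
          NOT a IMPLIES NOT g = True
            NOT a = False
            NOT g = True
The formula evaluates to True.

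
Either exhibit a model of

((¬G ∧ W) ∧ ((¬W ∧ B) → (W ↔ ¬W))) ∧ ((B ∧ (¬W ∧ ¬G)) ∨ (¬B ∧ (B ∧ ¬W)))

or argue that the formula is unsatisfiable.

No satisfying assignment exists.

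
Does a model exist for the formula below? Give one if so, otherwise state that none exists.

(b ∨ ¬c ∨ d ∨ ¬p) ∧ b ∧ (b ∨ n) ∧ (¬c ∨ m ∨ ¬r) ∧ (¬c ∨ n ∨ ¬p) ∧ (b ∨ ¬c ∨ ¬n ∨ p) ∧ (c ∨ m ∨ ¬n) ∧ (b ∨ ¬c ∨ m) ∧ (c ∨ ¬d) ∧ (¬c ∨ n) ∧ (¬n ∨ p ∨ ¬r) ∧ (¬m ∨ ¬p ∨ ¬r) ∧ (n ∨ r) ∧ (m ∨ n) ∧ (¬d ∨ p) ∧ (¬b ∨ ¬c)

m: True, b: True, d: False, n: True, c: False, r: False, p: False

Unit clause (b) forces b = True.
In (¬b ∨ ¬c) only ¬c is left, so c = False.
In (c ∨ ¬d) only ¬d is left, so d = False.
Try m = False:
  (c ∨ m ∨ ¬n) forces n = False.
  clause (m ∨ n) is falsified — backtrack.
So m = True.
Set n = True.
Try r = True:
  (¬n ∨ p ∨ ¬r) forces p = True.
  clause (¬m ∨ ¬p ∨ ¬r) is falsified — backtrack.
So r = False.
Set p = False.
All clauses satisfied.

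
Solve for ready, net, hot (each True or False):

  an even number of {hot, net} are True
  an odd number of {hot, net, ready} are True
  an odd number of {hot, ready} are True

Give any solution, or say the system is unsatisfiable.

ready = True; net = False; hot = False

{hot, net}: 0 true → even ✓
{hot, net, ready}: 1 true → odd ✓
{hot, ready}: 1 true → odd ✓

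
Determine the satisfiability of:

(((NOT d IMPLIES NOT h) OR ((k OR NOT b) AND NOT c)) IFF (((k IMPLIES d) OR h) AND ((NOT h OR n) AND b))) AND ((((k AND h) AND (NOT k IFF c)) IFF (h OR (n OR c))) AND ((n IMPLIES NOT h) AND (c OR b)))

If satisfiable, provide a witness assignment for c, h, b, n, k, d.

c = False; h = False; b = True; n = False; k = True; d = True

  ((NOT d IMPLIES NOT h) OR ((k OR NOT b) AND NOT c)) IFF (((k IMPLIES d) OR h) AND ((NOT h OR n) AND b)) = True
    (NOT d IMPLIES NOT h) OR ((k OR NOT b) AND NOT c) = True
      NOT d IMPLIES NOT h = True
        NOT d = False
        NOT h = True
      (k OR NOT b) AND NOT c = True
        k OR NOT b = True
          NOT b = False
        NOT c = True
    ((k IMPLIES d) OR h) AND ((NOT h OR n) AND b) = True
      (k IMPLIES d) OR h = True
        k IMPLIES d = True
      (NOT h OR n) AND b = True
        NOT h OR n = True
          NOT h = True
  (((k AND h) AND (NOT k IFF c)) IFF (h OR (n OR c))) AND ((n IMPLIES NOT h) AND (c OR b)) = True
    ((k AND h) AND (NOT k IFF c)) IFF (h OR (n OR c)) = True
      (k AND h) AND (NOT k IFF c) = False
        k AND h = False
        NOT k IFF c = True
          NOT k = False
      h OR (n OR c) = False
        n OR c = False
    (n IMPLIES NOT h) AND (c OR b) = True
      n IMPLIES NOT h = True
        NOT h = True
      c OR b = True
Both conjuncts True, so the formula holds.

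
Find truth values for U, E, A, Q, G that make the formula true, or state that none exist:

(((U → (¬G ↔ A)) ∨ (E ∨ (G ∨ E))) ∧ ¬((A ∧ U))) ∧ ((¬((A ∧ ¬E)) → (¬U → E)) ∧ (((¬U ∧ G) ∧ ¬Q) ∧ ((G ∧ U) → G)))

U: False, E: True, A: True, Q: False, G: True

  ((U → (¬G ↔ A)) ∨ (E ∨ (G ∨ E))) ∧ ¬((A ∧ U)) = True
    (U → (¬G ↔ A)) ∨ (E ∨ (G ∨ E)) = True
      U → (¬G ↔ A) = True
        ¬G ↔ A = False
          ¬G = False
      E ∨ (G ∨ E) = True
        G ∨ E = True
    ¬((A ∧ U)) = True
      A ∧ U = False
  (¬((A ∧ ¬E)) → (¬U → E)) ∧ (((¬U ∧ G) ∧ ¬Q) ∧ ((G ∧ U) → G)) = True
    ¬((A ∧ ¬E)) → (¬U → E) = True
      ¬((A ∧ ¬E)) = True
        A ∧ ¬E = False
          ¬E = False
      ¬U → E = True
        ¬U = True
    ((¬U ∧ G) ∧ ¬Q) ∧ ((G ∧ U) → G) = True
      (¬U ∧ G) ∧ ¬Q = True
        ¬U ∧ G = True
          ¬U = True
        ¬Q = True
      (G ∧ U) → G = True
        G ∧ U = False
Both conjuncts True, so the formula holds.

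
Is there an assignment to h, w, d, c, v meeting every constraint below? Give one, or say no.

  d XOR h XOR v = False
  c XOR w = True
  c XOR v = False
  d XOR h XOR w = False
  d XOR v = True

Adding constraints 1, 2, 3, 4 mod 2: every variable appears an even number of times on the left, so the left side is 0.
But the right sides sum to 1 (mod 2). 0 ≠ 1 — the system is inconsistent.

Unsatisfiable — no assignment works.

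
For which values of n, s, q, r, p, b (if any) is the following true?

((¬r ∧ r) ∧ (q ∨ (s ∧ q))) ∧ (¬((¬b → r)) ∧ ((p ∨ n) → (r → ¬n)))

Unsatisfiable — no assignment works.

Case r = True: the conjunct ¬r is False.
Case r = False: the conjunct r is False.
Both cases fail — unsatisfiable.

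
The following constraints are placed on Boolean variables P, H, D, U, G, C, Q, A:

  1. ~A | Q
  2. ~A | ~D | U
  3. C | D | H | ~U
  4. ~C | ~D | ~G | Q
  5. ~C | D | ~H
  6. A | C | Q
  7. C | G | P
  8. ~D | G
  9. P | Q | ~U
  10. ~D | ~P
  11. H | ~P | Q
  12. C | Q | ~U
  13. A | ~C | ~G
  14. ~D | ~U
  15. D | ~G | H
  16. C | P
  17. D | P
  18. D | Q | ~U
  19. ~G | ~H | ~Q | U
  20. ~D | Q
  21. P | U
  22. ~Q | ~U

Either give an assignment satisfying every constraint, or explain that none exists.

P = True; H = False; D = False; U = False; G = False; C = True; Q = True; A = False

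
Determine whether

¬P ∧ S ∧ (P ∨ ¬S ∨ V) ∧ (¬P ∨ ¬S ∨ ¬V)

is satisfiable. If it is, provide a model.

S = True, V = True, P = False

Unit clause (¬P) forces P = False.
Unit clause (S) forces S = True.
In (P ∨ ¬S ∨ V) only V is left, so V = True.
Check each clause:
  (¬P): ¬P holds.
  (S): S holds.
  (P ∨ ¬S ∨ V): V holds.
  (¬P ∨ ¬S ∨ ¬V): ¬P holds.
All clauses satisfied.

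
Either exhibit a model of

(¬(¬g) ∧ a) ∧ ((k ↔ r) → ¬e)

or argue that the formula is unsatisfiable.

e = False; k = True; g = True; a = True; r = False

  ¬(¬g) ∧ a = True
    ¬(¬g) = True
      ¬g = False
  (k ↔ r) → ¬e = True
    k ↔ r = False
    ¬e = True
Both conjuncts True, so the formula holds.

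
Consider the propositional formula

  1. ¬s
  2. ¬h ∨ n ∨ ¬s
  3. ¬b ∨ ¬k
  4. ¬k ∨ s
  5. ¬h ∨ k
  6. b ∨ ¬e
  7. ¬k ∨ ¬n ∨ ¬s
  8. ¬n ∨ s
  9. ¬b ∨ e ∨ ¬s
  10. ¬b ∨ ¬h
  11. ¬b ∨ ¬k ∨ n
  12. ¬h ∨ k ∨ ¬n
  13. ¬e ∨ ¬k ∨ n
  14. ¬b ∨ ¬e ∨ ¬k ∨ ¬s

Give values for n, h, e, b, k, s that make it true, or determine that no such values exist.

Unit clause (¬s) forces s = False.
In (¬k ∨ s) only ¬k is left, so k = False.
In (¬h ∨ k) only ¬h is left, so h = False.
In (¬n ∨ s) only ¬n is left, so n = False.
Set e = True.
  then (b ∨ ¬e) forces b = True.
All clauses satisfied.

n: False; h: False; e: True; b: True; k: False; s: False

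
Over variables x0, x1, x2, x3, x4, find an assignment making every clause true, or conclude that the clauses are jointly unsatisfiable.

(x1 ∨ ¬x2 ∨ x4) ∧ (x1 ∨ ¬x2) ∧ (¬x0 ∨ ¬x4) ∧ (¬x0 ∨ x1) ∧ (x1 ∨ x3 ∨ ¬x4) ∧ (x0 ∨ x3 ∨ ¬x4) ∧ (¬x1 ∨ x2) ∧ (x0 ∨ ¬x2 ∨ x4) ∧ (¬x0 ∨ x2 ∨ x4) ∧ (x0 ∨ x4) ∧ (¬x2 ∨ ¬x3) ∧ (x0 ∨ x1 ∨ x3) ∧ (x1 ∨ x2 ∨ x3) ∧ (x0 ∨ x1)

Try x0 = False:
  (x0 ∨ x4) forces x4 = True.
  (x0 ∨ x3 ∨ ¬x4) forces x3 = True.
  (¬x2 ∨ ¬x3) forces x2 = False.
  (¬x1 ∨ x2) forces x1 = False.
  clause (x0 ∨ x1) is falsified — backtrack.
So x0 = True.
  then (¬x0 ∨ ¬x4) forces x4 = False.
  then (¬x0 ∨ x1) forces x1 = True.
  then (¬x1 ∨ x2) forces x2 = True.
  then (¬x2 ∨ ¬x3) forces x3 = False.
All clauses satisfied.

x0 = True, x1 = True, x2 = True, x3 = False, x4 = False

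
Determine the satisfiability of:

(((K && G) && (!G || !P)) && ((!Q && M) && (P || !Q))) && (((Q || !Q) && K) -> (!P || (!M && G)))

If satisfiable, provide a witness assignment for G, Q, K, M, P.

G: True, Q: False, K: True, M: True, P: False

  ((K && G) && (!G || !P)) && ((!Q && M) && (P || !Q)) = True
    (K && G) && (!G || !P) = True
      K && G = True
      !G || !P = True
        !G = False
        !P = True
    (!Q && M) && (P || !Q) = True
      !Q && M = True
        !Q = True
      P || !Q = True
        !Q = True
  ((Q || !Q) && K) -> (!P || (!M && G)) = True
    (Q || !Q) && K = True
      Q || !Q = True
        !Q = True
    !P || (!M && G) = True
      !P = True
      !M && G = False
        !M = False
Both conjuncts True, so the formula holds.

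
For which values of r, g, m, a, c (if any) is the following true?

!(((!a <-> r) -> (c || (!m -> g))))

r = True; g = False; m = False; a = False; c = False

  !(((!a <-> r) -> (c || (!m -> g)))) = True
    (!a <-> r) -> (c || (!m -> g)) = False
      !a <-> r = True
        !a = True
      c || (!m -> g) = False
        !m -> g = False
          !m = True
The formula evaluates to True.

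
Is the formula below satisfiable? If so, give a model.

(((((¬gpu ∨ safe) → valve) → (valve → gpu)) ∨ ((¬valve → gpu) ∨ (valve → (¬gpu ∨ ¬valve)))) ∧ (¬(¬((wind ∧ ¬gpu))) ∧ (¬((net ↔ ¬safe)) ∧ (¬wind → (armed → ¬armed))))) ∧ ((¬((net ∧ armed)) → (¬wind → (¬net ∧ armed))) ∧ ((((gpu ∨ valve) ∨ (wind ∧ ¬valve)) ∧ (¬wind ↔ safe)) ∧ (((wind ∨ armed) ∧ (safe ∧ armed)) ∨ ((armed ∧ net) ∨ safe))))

Unsatisfiable

Case wind = True: the formula simplifies to (((((¬gpu ∨ safe) → valve) → (valve → gpu)) ∨ ((¬valve → gpu) ∨ (valve → (¬gpu ∨ ¬valve)))) ∧ (¬(¬(¬gpu)) ∧ ¬((net ↔ ¬safe)))) ∧ ((((gpu ∨ valve) ∨ ¬valve) ∧ ¬safe) ∧ ((safe ∧ armed) ∨ ((armed ∧ net) ∨ safe))).
  gpu = True: the conjunct ¬(¬(¬gpu)) becomes ¬(¬False) = False.
  gpu = False: simplifies to ¬((net ↔ ¬safe)) ∧ (((valve ∨ ¬valve) ∧ ¬safe) ∧ ((safe ∧ armed) ∨ ((armed ∧ net) ∨ safe))).
    safe = True: the conjunct ¬safe is False.
    safe = False: simplifies to ¬net ∧ ((valve ∨ ¬valve) ∧ (armed ∧ net)).
      net = True: the conjunct ¬net is False.
      net = False: the conjunct net is False.
Case wind = False: the conjunct ¬(¬((wind ∧ ¬gpu))) becomes ¬(¬False) = False.
Both cases fail — unsatisfiable.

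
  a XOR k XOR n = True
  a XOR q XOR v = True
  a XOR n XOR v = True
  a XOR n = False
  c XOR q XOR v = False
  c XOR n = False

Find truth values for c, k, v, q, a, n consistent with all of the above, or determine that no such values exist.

The formula is unsatisfiable.

Adding constraints 2, 4, 5, 6 mod 2: every variable appears an even number of times on the left, so the left side is 0.
But the right sides sum to 1 (mod 2). 0 ≠ 1 — the system is inconsistent.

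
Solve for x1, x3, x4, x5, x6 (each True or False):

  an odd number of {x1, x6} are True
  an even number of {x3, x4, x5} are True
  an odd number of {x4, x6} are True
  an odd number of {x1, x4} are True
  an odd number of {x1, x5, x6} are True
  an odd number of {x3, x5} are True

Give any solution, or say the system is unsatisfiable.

Unsatisfiable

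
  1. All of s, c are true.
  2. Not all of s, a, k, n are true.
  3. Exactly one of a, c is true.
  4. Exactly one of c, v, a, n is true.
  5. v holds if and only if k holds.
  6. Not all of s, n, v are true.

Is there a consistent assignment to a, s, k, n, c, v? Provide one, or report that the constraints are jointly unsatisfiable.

a=F; s=T; k=F; n=F; c=T; v=F

  (1) {s, c}: all 2 true ✓
  (2) {s, a, k, n}: 1/4 true — not all ✓
  (3) {a, c}: 1 true — exactly one ✓
  (4) {c, v, a, n}: 1 true — exactly one ✓
  (5) v=F, k=F — same ✓
  (6) {s, n, v}: 1/3 true — not all ✓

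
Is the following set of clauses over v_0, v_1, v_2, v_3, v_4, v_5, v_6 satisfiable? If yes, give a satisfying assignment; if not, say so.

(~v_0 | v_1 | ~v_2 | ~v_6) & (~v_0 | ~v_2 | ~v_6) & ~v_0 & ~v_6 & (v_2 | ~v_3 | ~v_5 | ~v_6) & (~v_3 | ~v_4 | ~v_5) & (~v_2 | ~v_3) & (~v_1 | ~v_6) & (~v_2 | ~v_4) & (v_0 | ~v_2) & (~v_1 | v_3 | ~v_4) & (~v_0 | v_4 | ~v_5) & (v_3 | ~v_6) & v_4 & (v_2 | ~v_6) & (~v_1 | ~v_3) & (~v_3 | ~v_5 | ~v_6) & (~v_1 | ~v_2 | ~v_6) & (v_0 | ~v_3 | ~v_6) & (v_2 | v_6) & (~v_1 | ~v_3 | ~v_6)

Unsatisfiable

Case v_0 = True:
  Clause (~v_0) is falsified — contradiction.
Case v_0 = False:
  (~v_6) forces v_6 = False.
  (v_0 | ~v_2) forces v_2 = False.
  Clause (v_2 | v_6) is falsified — contradiction.
Both cases fail, so the formula is unsatisfiable.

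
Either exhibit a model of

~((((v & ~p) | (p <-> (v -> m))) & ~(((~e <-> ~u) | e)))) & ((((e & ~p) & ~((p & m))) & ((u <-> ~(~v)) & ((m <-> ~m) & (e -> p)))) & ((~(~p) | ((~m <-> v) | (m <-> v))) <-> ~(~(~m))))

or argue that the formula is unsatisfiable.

The conjunct m <-> ~m is unsatisfiable on its own:
  m=F: evaluates to False.
  m=T: evaluates to False.
So the whole conjunction is unsatisfiable.

Unsatisfiable — no assignment works.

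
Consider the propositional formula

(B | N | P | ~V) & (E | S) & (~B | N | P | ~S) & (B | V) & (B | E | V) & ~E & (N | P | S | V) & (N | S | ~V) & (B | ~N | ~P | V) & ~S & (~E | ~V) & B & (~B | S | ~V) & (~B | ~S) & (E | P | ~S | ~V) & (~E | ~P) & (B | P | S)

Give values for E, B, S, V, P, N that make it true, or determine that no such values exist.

Case E = True:
  Clause (~E) is falsified — contradiction.
Case E = False:
  (E | S) forces S = True.
  Clause (~S) is falsified — contradiction.
Both cases fail, so the formula is unsatisfiable.

No satisfying assignment exists.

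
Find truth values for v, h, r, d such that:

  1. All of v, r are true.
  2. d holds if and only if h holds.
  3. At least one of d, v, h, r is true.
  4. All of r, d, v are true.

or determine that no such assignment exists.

v = True, h = True, r = True, d = True

  (1) {v, r}: all 2 true ✓
  (2) d=T, h=T — same ✓
  (3) {d, v, h, r}: 4 true — at least one ✓
  (4) {r, d, v}: all 3 true ✓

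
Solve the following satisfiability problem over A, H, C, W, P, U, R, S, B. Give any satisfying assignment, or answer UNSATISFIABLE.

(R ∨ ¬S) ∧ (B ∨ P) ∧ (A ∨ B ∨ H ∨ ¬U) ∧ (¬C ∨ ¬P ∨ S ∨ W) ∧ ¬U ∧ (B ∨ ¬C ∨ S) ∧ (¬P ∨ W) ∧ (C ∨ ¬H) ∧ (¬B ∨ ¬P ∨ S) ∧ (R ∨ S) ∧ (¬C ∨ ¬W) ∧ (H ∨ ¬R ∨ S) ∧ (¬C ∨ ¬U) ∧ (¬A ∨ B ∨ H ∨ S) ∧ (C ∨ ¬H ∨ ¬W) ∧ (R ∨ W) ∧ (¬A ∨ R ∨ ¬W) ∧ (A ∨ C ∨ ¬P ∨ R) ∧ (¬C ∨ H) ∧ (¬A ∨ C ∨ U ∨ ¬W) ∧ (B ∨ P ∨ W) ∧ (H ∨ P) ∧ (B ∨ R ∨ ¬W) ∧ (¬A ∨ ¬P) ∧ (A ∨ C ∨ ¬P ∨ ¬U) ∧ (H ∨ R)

A = True, H = True, C = True, W = False, P = False, U = False, R = True, S = False, B = True

Unit clause (¬U) forces U = False.
Set A = True.
  then (¬A ∨ ¬P) forces P = False.
  then (B ∨ P) forces B = True.
  then (H ∨ P) forces H = True.
  then (C ∨ ¬H) forces C = True.
  then (¬C ∨ ¬W) forces W = False.
  then (R ∨ W) forces R = True.
Set S = False.
All clauses satisfied.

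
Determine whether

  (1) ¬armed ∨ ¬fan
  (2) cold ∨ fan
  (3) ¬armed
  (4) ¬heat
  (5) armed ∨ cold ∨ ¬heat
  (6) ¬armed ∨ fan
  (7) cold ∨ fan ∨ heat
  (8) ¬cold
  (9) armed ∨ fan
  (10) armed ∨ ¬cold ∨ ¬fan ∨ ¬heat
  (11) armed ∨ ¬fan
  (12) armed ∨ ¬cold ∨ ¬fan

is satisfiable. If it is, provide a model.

No satisfying assignment exists.

Case fan = True:
  (¬armed ∨ ¬fan) forces armed = False.
  Clause (armed ∨ ¬fan) is falsified — contradiction.
Case fan = False:
  (cold ∨ fan) forces cold = True.
  Clause (¬cold) is falsified — contradiction.
Both cases fail, so the formula is unsatisfiable.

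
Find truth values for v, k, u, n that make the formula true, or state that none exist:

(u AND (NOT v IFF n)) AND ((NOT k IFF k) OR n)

v = False, k = True, u = True, n = True

  u AND (NOT v IFF n) = True
    NOT v IFF n = True
      NOT v = True
  (NOT k IFF k) OR n = True
    NOT k IFF k = False
      NOT k = False
Both conjuncts True, so the formula holds.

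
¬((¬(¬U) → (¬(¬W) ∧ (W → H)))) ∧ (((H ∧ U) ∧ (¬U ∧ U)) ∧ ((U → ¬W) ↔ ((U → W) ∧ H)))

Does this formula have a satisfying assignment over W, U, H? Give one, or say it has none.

No satisfying assignment exists.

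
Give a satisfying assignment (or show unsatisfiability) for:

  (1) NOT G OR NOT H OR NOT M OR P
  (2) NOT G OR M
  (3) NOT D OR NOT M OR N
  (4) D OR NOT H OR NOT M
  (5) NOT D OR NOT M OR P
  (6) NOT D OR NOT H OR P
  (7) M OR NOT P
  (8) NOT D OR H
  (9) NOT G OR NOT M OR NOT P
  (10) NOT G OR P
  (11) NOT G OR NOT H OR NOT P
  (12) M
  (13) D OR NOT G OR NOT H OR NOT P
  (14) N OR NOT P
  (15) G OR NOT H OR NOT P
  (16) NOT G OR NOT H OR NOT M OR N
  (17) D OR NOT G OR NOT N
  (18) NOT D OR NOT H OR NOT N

Unit clause (M) forces M = True.
Try G = True:
  (NOT G OR NOT M OR NOT P) forces P = False.
  clause (NOT G OR P) is falsified — backtrack.
So G = False.
Set N = True.
Set P = False.
  then (NOT D OR NOT M OR P) forces D = False.
  then (D OR NOT H OR NOT M) forces H = False.
All clauses satisfied.

G=F, M=T, N=T, P=F, H=F, D=F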